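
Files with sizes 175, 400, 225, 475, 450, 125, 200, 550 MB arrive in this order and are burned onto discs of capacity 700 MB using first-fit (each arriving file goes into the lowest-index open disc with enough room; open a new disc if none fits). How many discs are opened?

4

  175 → disc 1 (new)  [load 175/700]
  400 → disc 1  [load 575/700]
  225 → disc 2 (new)  [load 225/700]
  475 → disc 2  [load 700/700]
  450 → disc 3 (new)  [load 450/700]
  125 → disc 1  [load 700/700]
  200 → disc 3  [load 650/700]
  550 → disc 4 (new)  [load 550/700]
4 discs opened.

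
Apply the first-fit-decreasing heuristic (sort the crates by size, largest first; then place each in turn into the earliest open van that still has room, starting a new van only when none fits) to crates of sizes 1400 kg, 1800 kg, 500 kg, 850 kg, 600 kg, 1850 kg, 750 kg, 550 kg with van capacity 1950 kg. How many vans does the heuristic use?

5

Sorted descending: 1850, 1800, 1400, 850, 750, 600, 550, 500.
  1850 → van 1 (new)  [load 1850/1950]
  1800 → van 2 (new)  [load 1800/1950]
  1400 → van 3 (new)  [load 1400/1950]
  850 → van 4 (new)  [load 850/1950]
  750 → van 4  [load 1600/1950]
  600 → van 5 (new)  [load 600/1950]
  550 → van 3  [load 1950/1950]
  500 → van 5  [load 1100/1950]
5 vans opened.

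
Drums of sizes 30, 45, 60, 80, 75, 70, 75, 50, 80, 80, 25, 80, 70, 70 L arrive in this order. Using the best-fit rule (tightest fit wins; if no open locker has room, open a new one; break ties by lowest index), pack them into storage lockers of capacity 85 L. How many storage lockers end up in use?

12

  30 → locker 1 (new)  [load 30/85]
  45 → locker 1  [load 75/85]
  60 → locker 2 (new)  [load 60/85]
  80 → locker 3 (new)  [load 80/85]
  75 → locker 4 (new)  [load 75/85]
  70 → locker 5 (new)  [load 70/85]
  75 → locker 6 (new)  [load 75/85]
  50 → locker 7 (new)  [load 50/85]
  80 → locker 8 (new)  [load 80/85]
  80 → locker 9 (new)  [load 80/85]
  25 → locker 2  [load 85/85]
  80 → locker 10 (new)  [load 80/85]
  70 → locker 11 (new)  [load 70/85]
  70 → locker 12 (new)  [load 70/85]
12 storage lockers opened.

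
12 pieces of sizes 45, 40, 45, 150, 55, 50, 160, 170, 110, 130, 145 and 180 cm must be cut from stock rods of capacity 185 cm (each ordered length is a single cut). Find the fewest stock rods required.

Total = 180 + 170 + 160 + 150 + 145 + 130 + 110 + 55 + 50 + 45 + 45 + 40 = 1280 cm.
Lower bound: ⌈1280/185⌉ = 7 stock rods.
A packing using 8 stock rods:
  stock rod 1: 180 = 180
  stock rod 2: 170 = 170
  stock rod 3: 160 = 160
  stock rod 4: 150 = 150
  stock rod 5: 145 + 40 = 185
  stock rod 6: 130 + 55 = 185
  stock rod 7: 110 + 50 = 160
  stock rod 8: 45 + 45 = 90
No arrangement into 7 stock rods stays within capacity, so 8 is optimal.

8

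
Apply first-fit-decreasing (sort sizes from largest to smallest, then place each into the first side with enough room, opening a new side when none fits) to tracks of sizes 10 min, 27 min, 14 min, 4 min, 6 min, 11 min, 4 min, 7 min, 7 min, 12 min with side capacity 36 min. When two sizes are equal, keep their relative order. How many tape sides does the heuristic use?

Sorted descending: 27, 14, 12, 11, 10, 7, 7, 6, 4, 4.
  27 → side 1 (new)  [load 27/36]
  14 → side 2 (new)  [load 14/36]
  12 → side 2  [load 26/36]
  11 → side 3 (new)  [load 11/36]
  10 → side 2  [load 36/36]
  7 → side 1  [load 34/36]
  7 → side 3  [load 18/36]
  6 → side 3  [load 24/36]
  4 → side 3  [load 28/36]
  4 → side 3  [load 32/36]
3 tape sides opened.

3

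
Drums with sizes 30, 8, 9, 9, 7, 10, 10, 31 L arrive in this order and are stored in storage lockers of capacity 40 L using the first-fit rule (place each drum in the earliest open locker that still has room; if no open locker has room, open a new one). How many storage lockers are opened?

4

  30 → locker 1 (new)  [load 30/40]
  8 → locker 1  [load 38/40]
  9 → locker 2 (new)  [load 9/40]
  9 → locker 2  [load 18/40]
  7 → locker 2  [load 25/40]
  10 → locker 2  [load 35/40]
  10 → locker 3 (new)  [load 10/40]
  31 → locker 4 (new)  [load 31/40]
4 storage lockers opened.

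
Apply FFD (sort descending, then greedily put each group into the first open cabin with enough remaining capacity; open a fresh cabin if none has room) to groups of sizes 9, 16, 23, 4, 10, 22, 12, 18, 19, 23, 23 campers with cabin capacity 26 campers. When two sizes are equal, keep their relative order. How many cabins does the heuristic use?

Sorted descending: 23, 23, 23, 22, 19, 18, 16, 12, 10, 9, 4.
  23 → cabin 1 (new)  [load 23/26]
  23 → cabin 2 (new)  [load 23/26]
  23 → cabin 3 (new)  [load 23/26]
  22 → cabin 4 (new)  [load 22/26]
  19 → cabin 5 (new)  [load 19/26]
  18 → cabin 6 (new)  [load 18/26]
  16 → cabin 7 (new)  [load 16/26]
  12 → cabin 8 (new)  [load 12/26]
  10 → cabin 7  [load 26/26]
  9 → cabin 8  [load 21/26]
  4 → cabin 4  [load 26/26]
8 cabins opened.

8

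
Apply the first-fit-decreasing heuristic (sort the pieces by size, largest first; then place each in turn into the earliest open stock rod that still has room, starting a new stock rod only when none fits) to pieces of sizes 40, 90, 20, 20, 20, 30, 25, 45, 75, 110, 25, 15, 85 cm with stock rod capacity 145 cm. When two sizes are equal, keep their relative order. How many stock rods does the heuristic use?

5

Sorted descending: 110, 90, 85, 75, 45, 40, 30, 25, 25, 20, 20, 20, 15.
  110 → stock rod 1 (new)  [load 110/145]
  90 → stock rod 2 (new)  [load 90/145]
  85 → stock rod 3 (new)  [load 85/145]
  75 → stock rod 4 (new)  [load 75/145]
  45 → stock rod 2  [load 135/145]
  40 → stock rod 3  [load 125/145]
  30 → stock rod 1  [load 140/145]
  25 → stock rod 4  [load 100/145]
  25 → stock rod 4  [load 125/145]
  20 → stock rod 3  [load 145/145]
  20 → stock rod 4  [load 145/145]
  20 → stock rod 5 (new)  [load 20/145]
  15 → stock rod 5  [load 35/145]
5 stock rods opened.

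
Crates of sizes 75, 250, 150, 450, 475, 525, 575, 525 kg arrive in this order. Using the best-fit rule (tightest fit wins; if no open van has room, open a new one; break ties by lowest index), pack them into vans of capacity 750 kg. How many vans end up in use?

  75 → van 1 (new)  [load 75/750]
  250 → van 1  [load 325/750]
  150 → van 1  [load 475/750]
  450 → van 2 (new)  [load 450/750]
  475 → van 3 (new)  [load 475/750]
  525 → van 4 (new)  [load 525/750]
  575 → van 5 (new)  [load 575/750]
  525 → van 6 (new)  [load 525/750]
6 vans opened.

6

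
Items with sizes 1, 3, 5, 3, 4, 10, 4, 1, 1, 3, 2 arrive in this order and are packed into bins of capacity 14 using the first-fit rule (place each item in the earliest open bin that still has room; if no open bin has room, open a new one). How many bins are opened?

  1 → bin 1 (new)  [load 1/14]
  3 → bin 1  [load 4/14]
  5 → bin 1  [load 9/14]
  3 → bin 1  [load 12/14]
  4 → bin 2 (new)  [load 4/14]
  10 → bin 2  [load 14/14]
  4 → bin 3 (new)  [load 4/14]
  1 → bin 1  [load 13/14]
  1 → bin 1  [load 14/14]
  3 → bin 3  [load 7/14]
  2 → bin 3  [load 9/14]
3 bins opened.

3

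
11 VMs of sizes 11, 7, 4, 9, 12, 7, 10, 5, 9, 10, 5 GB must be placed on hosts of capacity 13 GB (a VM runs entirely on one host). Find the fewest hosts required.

Total = 12 + 11 + 10 + 10 + 9 + 9 + 7 + 7 + 5 + 5 + 4 = 89 GB.
Lower bound: ⌈89/13⌉ = 7 hosts.
Also, 8 VMs each exceed 13/2 GB, and no two of those can share a host, so at least 8 hosts are needed.
A packing using 8 hosts:
  host 1: 12 = 12
  host 2: 11 = 11
  host 3: 10 = 10
  host 4: 10 = 10
  host 5: 9 + 4 = 13
  host 6: 9 = 9
  host 7: 7 + 5 = 12
  host 8: 7 + 5 = 12
This matches the lower bound, so 8 is optimal.

8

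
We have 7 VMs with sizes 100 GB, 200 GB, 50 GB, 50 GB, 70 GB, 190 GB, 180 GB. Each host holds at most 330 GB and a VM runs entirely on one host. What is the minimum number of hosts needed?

3

Total = 200 + 190 + 180 + 100 + 70 + 50 + 50 = 840 GB.
Lower bound: ⌈840/330⌉ = 3 hosts.
A packing using 3 hosts:
  host 1: 200 + 100 = 300
  host 2: 190 + 70 + 50 = 310
  host 3: 180 + 50 = 230
This matches the lower bound, so 3 is optimal.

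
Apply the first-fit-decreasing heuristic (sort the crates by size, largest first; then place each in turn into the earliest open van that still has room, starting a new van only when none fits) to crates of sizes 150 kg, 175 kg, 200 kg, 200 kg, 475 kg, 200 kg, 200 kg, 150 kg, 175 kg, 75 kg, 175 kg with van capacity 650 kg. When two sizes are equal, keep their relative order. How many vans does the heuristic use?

Sorted descending: 475, 200, 200, 200, 200, 175, 175, 175, 150, 150, 75.
  475 → van 1 (new)  [load 475/650]
  200 → van 2 (new)  [load 200/650]
  200 → van 2  [load 400/650]
  200 → van 2  [load 600/650]
  200 → van 3 (new)  [load 200/650]
  175 → van 1  [load 650/650]
  175 → van 3  [load 375/650]
  175 → van 3  [load 550/650]
  150 → van 4 (new)  [load 150/650]
  150 → van 4  [load 300/650]
  75 → van 3  [load 625/650]
4 vans opened.

4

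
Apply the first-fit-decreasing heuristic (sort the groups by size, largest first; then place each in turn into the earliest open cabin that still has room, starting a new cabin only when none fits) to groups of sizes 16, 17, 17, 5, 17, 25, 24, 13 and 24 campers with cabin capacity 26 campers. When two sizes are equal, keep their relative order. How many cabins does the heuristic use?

8

Sorted descending: 25, 24, 24, 17, 17, 17, 16, 13, 5.
  25 → cabin 1 (new)  [load 25/26]
  24 → cabin 2 (new)  [load 24/26]
  24 → cabin 3 (new)  [load 24/26]
  17 → cabin 4 (new)  [load 17/26]
  17 → cabin 5 (new)  [load 17/26]
  17 → cabin 6 (new)  [load 17/26]
  16 → cabin 7 (new)  [load 16/26]
  13 → cabin 8 (new)  [load 13/26]
  5 → cabin 4  [load 22/26]
8 cabins opened.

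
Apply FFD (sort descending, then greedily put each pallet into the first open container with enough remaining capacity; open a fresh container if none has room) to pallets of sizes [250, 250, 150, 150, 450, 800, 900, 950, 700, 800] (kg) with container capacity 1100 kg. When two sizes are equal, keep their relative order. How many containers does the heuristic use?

Sorted descending: 950, 900, 800, 800, 700, 450, 250, 250, 150, 150.
  950 → container 1 (new)  [load 950/1100]
  900 → container 2 (new)  [load 900/1100]
  800 → container 3 (new)  [load 800/1100]
  800 → container 4 (new)  [load 800/1100]
  700 → container 5 (new)  [load 700/1100]
  450 → container 6 (new)  [load 450/1100]
  250 → container 3  [load 1050/1100]
  250 → container 4  [load 1050/1100]
  150 → container 1  [load 1100/1100]
  150 → container 2  [load 1050/1100]
6 containers opened.

6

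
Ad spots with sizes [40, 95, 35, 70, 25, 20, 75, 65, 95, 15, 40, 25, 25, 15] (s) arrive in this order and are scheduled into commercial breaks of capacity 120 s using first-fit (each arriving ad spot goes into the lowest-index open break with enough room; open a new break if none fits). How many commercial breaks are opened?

  40 → break 1 (new)  [load 40/120]
  95 → break 2 (new)  [load 95/120]
  35 → break 1  [load 75/120]
  70 → break 3 (new)  [load 70/120]
  25 → break 1  [load 100/120]
  20 → break 1  [load 120/120]
  75 → break 4 (new)  [load 75/120]
  65 → break 5 (new)  [load 65/120]
  95 → break 6 (new)  [load 95/120]
  15 → break 2  [load 110/120]
  40 → break 3  [load 110/120]
  25 → break 4  [load 100/120]
  25 → break 5  [load 90/120]
  15 → break 4  [load 115/120]
6 commercial breaks opened.

6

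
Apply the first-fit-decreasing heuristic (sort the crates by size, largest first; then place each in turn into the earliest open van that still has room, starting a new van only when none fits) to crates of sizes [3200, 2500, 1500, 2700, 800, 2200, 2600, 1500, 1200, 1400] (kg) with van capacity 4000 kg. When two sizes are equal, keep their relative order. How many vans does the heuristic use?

Sorted descending: 3200, 2700, 2600, 2500, 2200, 1500, 1500, 1400, 1200, 800.
  3200 → van 1 (new)  [load 3200/4000]
  2700 → van 2 (new)  [load 2700/4000]
  2600 → van 3 (new)  [load 2600/4000]
  2500 → van 4 (new)  [load 2500/4000]
  2200 → van 5 (new)  [load 2200/4000]
  1500 → van 4  [load 4000/4000]
  1500 → van 5  [load 3700/4000]
  1400 → van 3  [load 4000/4000]
  1200 → van 2  [load 3900/4000]
  800 → van 1  [load 4000/4000]
5 vans opened.

5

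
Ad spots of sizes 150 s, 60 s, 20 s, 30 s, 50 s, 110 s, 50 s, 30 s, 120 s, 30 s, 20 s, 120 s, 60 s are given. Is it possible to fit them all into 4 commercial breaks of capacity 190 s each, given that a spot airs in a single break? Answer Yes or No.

Total = 850 s; ⌈850/190⌉ = 5.
At least 5 commercial breaks are required, but only 4 are allowed.

No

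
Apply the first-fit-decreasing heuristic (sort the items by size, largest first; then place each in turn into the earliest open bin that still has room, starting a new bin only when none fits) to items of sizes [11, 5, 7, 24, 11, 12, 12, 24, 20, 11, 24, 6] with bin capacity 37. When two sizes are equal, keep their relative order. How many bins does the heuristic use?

Sorted descending: 24, 24, 24, 20, 12, 12, 11, 11, 11, 7, 6, 5.
  24 → bin 1 (new)  [load 24/37]
  24 → bin 2 (new)  [load 24/37]
  24 → bin 3 (new)  [load 24/37]
  20 → bin 4 (new)  [load 20/37]
  12 → bin 1  [load 36/37]
  12 → bin 2  [load 36/37]
  11 → bin 3  [load 35/37]
  11 → bin 4  [load 31/37]
  11 → bin 5 (new)  [load 11/37]
  7 → bin 5  [load 18/37]
  6 → bin 4  [load 37/37]
  5 → bin 5  [load 23/37]
5 bins opened.

5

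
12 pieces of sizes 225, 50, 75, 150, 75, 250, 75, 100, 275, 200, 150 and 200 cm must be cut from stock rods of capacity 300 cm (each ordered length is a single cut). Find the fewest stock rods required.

Total = 275 + 250 + 225 + 200 + 200 + 150 + 150 + 100 + 75 + 75 + 75 + 50 = 1825 cm.
Lower bound: ⌈1825/300⌉ = 7 stock rods.
A packing using 7 stock rods:
  stock rod 1: 275 = 275
  stock rod 2: 250 + 50 = 300
  stock rod 3: 225 + 75 = 300
  stock rod 4: 200 + 100 = 300
  stock rod 5: 200 + 75 = 275
  stock rod 6: 150 + 150 = 300
  stock rod 7: 75 = 75
This matches the lower bound, so 7 is optimal.

7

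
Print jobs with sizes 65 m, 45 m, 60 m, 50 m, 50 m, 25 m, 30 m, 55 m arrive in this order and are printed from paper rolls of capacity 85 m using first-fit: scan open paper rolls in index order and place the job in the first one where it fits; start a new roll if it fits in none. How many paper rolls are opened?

6

  65 → roll 1 (new)  [load 65/85]
  45 → roll 2 (new)  [load 45/85]
  60 → roll 3 (new)  [load 60/85]
  50 → roll 4 (new)  [load 50/85]
  50 → roll 5 (new)  [load 50/85]
  25 → roll 2  [load 70/85]
  30 → roll 4  [load 80/85]
  55 → roll 6 (new)  [load 55/85]
6 paper rolls opened.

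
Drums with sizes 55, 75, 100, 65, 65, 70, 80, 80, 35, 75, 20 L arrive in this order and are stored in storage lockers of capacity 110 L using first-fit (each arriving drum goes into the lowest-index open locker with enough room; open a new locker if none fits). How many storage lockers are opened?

  55 → locker 1 (new)  [load 55/110]
  75 → locker 2 (new)  [load 75/110]
  100 → locker 3 (new)  [load 100/110]
  65 → locker 4 (new)  [load 65/110]
  65 → locker 5 (new)  [load 65/110]
  70 → locker 6 (new)  [load 70/110]
  80 → locker 7 (new)  [load 80/110]
  80 → locker 8 (new)  [load 80/110]
  35 → locker 1  [load 90/110]
  75 → locker 9 (new)  [load 75/110]
  20 → locker 1  [load 110/110]
9 storage lockers opened.

9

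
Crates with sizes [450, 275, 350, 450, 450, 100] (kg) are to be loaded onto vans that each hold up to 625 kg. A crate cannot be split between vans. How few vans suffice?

Total = 450 + 450 + 450 + 350 + 275 + 100 = 2075 kg.
Lower bound: ⌈2075/625⌉ = 4 vans.
A packing using 4 vans:
  van 1: 450 + 100 = 550
  van 2: 450 = 450
  van 3: 450 = 450
  van 4: 350 + 275 = 625
This matches the lower bound, so 4 is optimal.

4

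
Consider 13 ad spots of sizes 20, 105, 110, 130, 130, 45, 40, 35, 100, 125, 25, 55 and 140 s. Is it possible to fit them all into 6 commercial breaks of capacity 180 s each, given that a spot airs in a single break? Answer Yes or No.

No

Total = 1060 s; ⌈1060/180⌉ = 6.
7 ad spots each exceed half the capacity and cannot share a break, forcing at least 7 commercial breaks.
At least 7 commercial breaks are required, but only 6 are allowed.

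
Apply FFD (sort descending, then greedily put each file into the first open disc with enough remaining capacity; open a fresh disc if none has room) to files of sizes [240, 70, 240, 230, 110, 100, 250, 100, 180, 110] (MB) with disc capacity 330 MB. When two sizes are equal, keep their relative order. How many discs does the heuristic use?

6

Sorted descending: 250, 240, 240, 230, 180, 110, 110, 100, 100, 70.
  250 → disc 1 (new)  [load 250/330]
  240 → disc 2 (new)  [load 240/330]
  240 → disc 3 (new)  [load 240/330]
  230 → disc 4 (new)  [load 230/330]
  180 → disc 5 (new)  [load 180/330]
  110 → disc 5  [load 290/330]
  110 → disc 6 (new)  [load 110/330]
  100 → disc 4  [load 330/330]
  100 → disc 6  [load 210/330]
  70 → disc 1  [load 320/330]
6 discs opened.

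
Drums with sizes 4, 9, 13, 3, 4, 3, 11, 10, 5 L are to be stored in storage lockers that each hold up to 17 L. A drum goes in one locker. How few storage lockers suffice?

4

Total = 13 + 11 + 10 + 9 + 5 + 4 + 4 + 3 + 3 = 62 L.
Lower bound: ⌈62/17⌉ = 4 storage lockers.
A packing using 4 storage lockers:
  locker 1: 13 + 4 = 17
  locker 2: 11 + 5 = 16
  locker 3: 10 + 4 + 3 = 17
  locker 4: 9 + 3 = 12
This matches the lower bound, so 4 is optimal.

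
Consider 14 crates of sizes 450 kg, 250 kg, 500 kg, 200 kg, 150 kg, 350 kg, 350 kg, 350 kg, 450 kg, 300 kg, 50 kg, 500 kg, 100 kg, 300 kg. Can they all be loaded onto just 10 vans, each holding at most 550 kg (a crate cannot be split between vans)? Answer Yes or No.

Yes

A valid assignment using 9 vans:
  van 1: 500 + 50 = 550
  van 2: 500 = 500
  van 3: 450 + 100 = 550
  van 4: 450 = 450
  van 5: 350 + 200 = 550
  van 6: 350 + 150 = 500
  van 7: 350 = 350
  van 8: 300 + 250 = 550
  van 9: 300 = 300
That uses only 9 ≤ 10, so 10 vans are enough.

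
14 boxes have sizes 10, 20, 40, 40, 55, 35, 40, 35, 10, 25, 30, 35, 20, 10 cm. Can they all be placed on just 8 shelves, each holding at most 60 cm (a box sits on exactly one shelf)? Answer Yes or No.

A valid assignment using 8 shelves:
  shelf 1: 55 = 55
  shelf 2: 40 + 20 = 60
  shelf 3: 40 + 20 = 60
  shelf 4: 40 + 10 + 10 = 60
  shelf 5: 35 + 25 = 60
  shelf 6: 35 + 10 = 45
  shelf 7: 35 = 35
  shelf 8: 30 = 30
Every load is within 60 cm, so 8 shelves suffice.

Yes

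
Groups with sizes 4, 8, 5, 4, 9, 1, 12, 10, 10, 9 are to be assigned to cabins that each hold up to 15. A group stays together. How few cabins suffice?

Total = 12 + 10 + 10 + 9 + 9 + 8 + 5 + 4 + 4 + 1 = 72.
Lower bound: ⌈72/15⌉ = 5 cabins.
Also, 6 groups each exceed 15/2, and no two of those can share a cabin, so at least 6 cabins are needed.
A packing using 6 cabins:
  cabin 1: 12 + 1 = 13
  cabin 2: 10 + 5 = 15
  cabin 3: 10 + 4 = 14
  cabin 4: 9 + 4 = 13
  cabin 5: 9 = 9
  cabin 6: 8 = 8
This matches the lower bound, so 6 is optimal.

6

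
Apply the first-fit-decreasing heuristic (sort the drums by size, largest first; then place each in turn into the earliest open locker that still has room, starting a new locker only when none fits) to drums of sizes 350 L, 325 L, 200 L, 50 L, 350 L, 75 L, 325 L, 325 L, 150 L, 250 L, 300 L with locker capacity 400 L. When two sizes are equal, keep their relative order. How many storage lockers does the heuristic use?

8

Sorted descending: 350, 350, 325, 325, 325, 300, 250, 200, 150, 75, 50.
  350 → locker 1 (new)  [load 350/400]
  350 → locker 2 (new)  [load 350/400]
  325 → locker 3 (new)  [load 325/400]
  325 → locker 4 (new)  [load 325/400]
  325 → locker 5 (new)  [load 325/400]
  300 → locker 6 (new)  [load 300/400]
  250 → locker 7 (new)  [load 250/400]
  200 → locker 8 (new)  [load 200/400]
  150 → locker 7  [load 400/400]
  75 → locker 3  [load 400/400]
  50 → locker 1  [load 400/400]
8 storage lockers opened.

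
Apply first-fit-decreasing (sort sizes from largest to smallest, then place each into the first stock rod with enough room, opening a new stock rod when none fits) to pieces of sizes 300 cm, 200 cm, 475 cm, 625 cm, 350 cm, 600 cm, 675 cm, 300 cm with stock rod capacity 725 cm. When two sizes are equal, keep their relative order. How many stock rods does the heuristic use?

6

Sorted descending: 675, 625, 600, 475, 350, 300, 300, 200.
  675 → stock rod 1 (new)  [load 675/725]
  625 → stock rod 2 (new)  [load 625/725]
  600 → stock rod 3 (new)  [load 600/725]
  475 → stock rod 4 (new)  [load 475/725]
  350 → stock rod 5 (new)  [load 350/725]
  300 → stock rod 5  [load 650/725]
  300 → stock rod 6 (new)  [load 300/725]
  200 → stock rod 4  [load 675/725]
6 stock rods opened.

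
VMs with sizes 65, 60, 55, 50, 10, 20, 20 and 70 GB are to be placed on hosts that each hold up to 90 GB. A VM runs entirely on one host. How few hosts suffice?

Total = 70 + 65 + 60 + 55 + 50 + 20 + 20 + 10 = 350 GB.
Lower bound: ⌈350/90⌉ = 4 hosts.
Also, 5 VMs each exceed 45 GB, and no two of those can share a host, so at least 5 hosts are needed.
A packing using 5 hosts:
  host 1: 70 + 20 = 90
  host 2: 65 + 20 = 85
  host 3: 60 + 10 = 70
  host 4: 55 = 55
  host 5: 50 = 50
This matches the lower bound, so 5 is optimal.

5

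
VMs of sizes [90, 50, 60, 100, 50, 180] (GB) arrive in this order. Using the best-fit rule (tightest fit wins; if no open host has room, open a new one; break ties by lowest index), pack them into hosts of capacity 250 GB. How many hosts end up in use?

3

  90 → host 1 (new)  [load 90/250]
  50 → host 1  [load 140/250]
  60 → host 1  [load 200/250]
  100 → host 2 (new)  [load 100/250]
  50 → host 1  [load 250/250]
  180 → host 3 (new)  [load 180/250]
3 hosts opened.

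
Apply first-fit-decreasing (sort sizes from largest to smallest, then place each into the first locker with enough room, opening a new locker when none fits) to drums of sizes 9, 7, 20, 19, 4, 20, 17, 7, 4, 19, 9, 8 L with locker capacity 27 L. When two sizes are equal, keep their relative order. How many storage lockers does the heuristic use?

6

Sorted descending: 20, 20, 19, 19, 17, 9, 9, 8, 7, 7, 4, 4.
  20 → locker 1 (new)  [load 20/27]
  20 → locker 2 (new)  [load 20/27]
  19 → locker 3 (new)  [load 19/27]
  19 → locker 4 (new)  [load 19/27]
  17 → locker 5 (new)  [load 17/27]
  9 → locker 5  [load 26/27]
  9 → locker 6 (new)  [load 9/27]
  8 → locker 3  [load 27/27]
  7 → locker 1  [load 27/27]
  7 → locker 2  [load 27/27]
  4 → locker 4  [load 23/27]
  4 → locker 4  [load 27/27]
6 storage lockers opened.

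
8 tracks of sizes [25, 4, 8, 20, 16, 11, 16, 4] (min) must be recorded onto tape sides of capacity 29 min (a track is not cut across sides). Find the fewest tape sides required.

4

Total = 25 + 20 + 16 + 16 + 11 + 8 + 4 + 4 = 104 min.
Lower bound: ⌈104/29⌉ = 4 tape sides.
A packing using 4 tape sides:
  side 1: 25 + 4 = 29
  side 2: 20 + 8 = 28
  side 3: 16 + 11 = 27
  side 4: 16 + 4 = 20
This matches the lower bound, so 4 is optimal.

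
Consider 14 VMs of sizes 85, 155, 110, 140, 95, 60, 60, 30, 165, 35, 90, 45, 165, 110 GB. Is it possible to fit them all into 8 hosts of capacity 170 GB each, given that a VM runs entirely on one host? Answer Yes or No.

Total = 1345 GB; ⌈1345/170⌉ = 8.
The bound of 8 does not rule out 8, but exhaustive search shows no assignment into 8 hosts of capacity 170 GB exists — the minimum is 9.

No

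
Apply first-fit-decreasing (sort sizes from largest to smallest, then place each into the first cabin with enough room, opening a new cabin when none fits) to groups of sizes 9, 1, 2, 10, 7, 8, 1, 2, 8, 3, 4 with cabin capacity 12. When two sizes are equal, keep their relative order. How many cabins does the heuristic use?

Sorted descending: 10, 9, 8, 8, 7, 4, 3, 2, 2, 1, 1.
  10 → cabin 1 (new)  [load 10/12]
  9 → cabin 2 (new)  [load 9/12]
  8 → cabin 3 (new)  [load 8/12]
  8 → cabin 4 (new)  [load 8/12]
  7 → cabin 5 (new)  [load 7/12]
  4 → cabin 3  [load 12/12]
  3 → cabin 2  [load 12/12]
  2 → cabin 1  [load 12/12]
  2 → cabin 4  [load 10/12]
  1 → cabin 4  [load 11/12]
  1 → cabin 4  [load 12/12]
5 cabins opened.

5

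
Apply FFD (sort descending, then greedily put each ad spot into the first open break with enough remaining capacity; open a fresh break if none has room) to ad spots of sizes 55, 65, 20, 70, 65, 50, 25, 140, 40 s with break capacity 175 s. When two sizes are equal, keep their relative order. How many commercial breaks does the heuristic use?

Sorted descending: 140, 70, 65, 65, 55, 50, 40, 25, 20.
  140 → break 1 (new)  [load 140/175]
  70 → break 2 (new)  [load 70/175]
  65 → break 2  [load 135/175]
  65 → break 3 (new)  [load 65/175]
  55 → break 3  [load 120/175]
  50 → break 3  [load 170/175]
  40 → break 2  [load 175/175]
  25 → break 1  [load 165/175]
  20 → break 4 (new)  [load 20/175]
4 commercial breaks opened.

4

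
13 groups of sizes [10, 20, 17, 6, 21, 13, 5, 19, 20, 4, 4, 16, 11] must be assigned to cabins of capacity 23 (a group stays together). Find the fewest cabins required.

Total = 21 + 20 + 20 + 19 + 17 + 16 + 13 + 11 + 10 + 6 + 5 + 4 + 4 = 166.
Lower bound: ⌈166/23⌉ = 8 cabins.
A packing using 8 cabins:
  cabin 1: 21 = 21
  cabin 2: 20 = 20
  cabin 3: 20 = 20
  cabin 4: 19 + 4 = 23
  cabin 5: 17 + 6 = 23
  cabin 6: 16 + 5 = 21
  cabin 7: 13 + 10 = 23
  cabin 8: 11 + 4 = 15
This matches the lower bound, so 8 is optimal.

8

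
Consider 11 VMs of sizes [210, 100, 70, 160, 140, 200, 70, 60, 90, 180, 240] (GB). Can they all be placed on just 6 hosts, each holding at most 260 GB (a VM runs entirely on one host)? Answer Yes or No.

No

Total = 1520 GB; ⌈1520/260⌉ = 6.
The bound of 6 does not rule out 6, but exhaustive search shows no assignment into 6 hosts of capacity 260 GB exists — the minimum is 7.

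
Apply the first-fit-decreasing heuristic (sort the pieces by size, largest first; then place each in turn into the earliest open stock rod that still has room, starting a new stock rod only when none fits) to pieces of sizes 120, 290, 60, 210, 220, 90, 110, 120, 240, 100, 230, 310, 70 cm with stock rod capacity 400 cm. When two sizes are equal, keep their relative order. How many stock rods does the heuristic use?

6

Sorted descending: 310, 290, 240, 230, 220, 210, 120, 120, 110, 100, 90, 70, 60.
  310 → stock rod 1 (new)  [load 310/400]
  290 → stock rod 2 (new)  [load 290/400]
  240 → stock rod 3 (new)  [load 240/400]
  230 → stock rod 4 (new)  [load 230/400]
  220 → stock rod 5 (new)  [load 220/400]
  210 → stock rod 6 (new)  [load 210/400]
  120 → stock rod 3  [load 360/400]
  120 → stock rod 4  [load 350/400]
  110 → stock rod 2  [load 400/400]
  100 → stock rod 5  [load 320/400]
  90 → stock rod 1  [load 400/400]
  70 → stock rod 5  [load 390/400]
  60 → stock rod 6  [load 270/400]
6 stock rods opened.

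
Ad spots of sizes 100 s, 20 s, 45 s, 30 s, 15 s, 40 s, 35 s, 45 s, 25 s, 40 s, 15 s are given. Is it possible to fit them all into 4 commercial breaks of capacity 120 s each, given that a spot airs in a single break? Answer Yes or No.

A valid assignment using 4 commercial breaks:
  break 1: 100 + 20 = 120
  break 2: 45 + 45 + 30 = 120
  break 3: 40 + 40 + 35 = 115
  break 4: 25 + 15 + 15 = 55
Every load is within 120 s, so 4 commercial breaks suffice.

Yes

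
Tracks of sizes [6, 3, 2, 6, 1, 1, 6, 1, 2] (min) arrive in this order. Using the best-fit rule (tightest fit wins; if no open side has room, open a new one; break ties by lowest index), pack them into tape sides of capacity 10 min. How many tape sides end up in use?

3

  6 → side 1 (new)  [load 6/10]
  3 → side 1  [load 9/10]
  2 → side 2 (new)  [load 2/10]
  6 → side 2  [load 8/10]
  1 → side 1  [load 10/10]
  1 → side 2  [load 9/10]
  6 → side 3 (new)  [load 6/10]
  1 → side 2  [load 10/10]
  2 → side 3  [load 8/10]
3 tape sides opened.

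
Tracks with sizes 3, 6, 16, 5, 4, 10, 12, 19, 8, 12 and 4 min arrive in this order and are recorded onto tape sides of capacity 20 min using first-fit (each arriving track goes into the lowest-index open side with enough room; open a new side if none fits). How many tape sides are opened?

  3 → side 1 (new)  [load 3/20]
  6 → side 1  [load 9/20]
  16 → side 2 (new)  [load 16/20]
  5 → side 1  [load 14/20]
  4 → side 1  [load 18/20]
  10 → side 3 (new)  [load 10/20]
  12 → side 4 (new)  [load 12/20]
  19 → side 5 (new)  [load 19/20]
  8 → side 3  [load 18/20]
  12 → side 6 (new)  [load 12/20]
  4 → side 2  [load 20/20]
6 tape sides opened.

6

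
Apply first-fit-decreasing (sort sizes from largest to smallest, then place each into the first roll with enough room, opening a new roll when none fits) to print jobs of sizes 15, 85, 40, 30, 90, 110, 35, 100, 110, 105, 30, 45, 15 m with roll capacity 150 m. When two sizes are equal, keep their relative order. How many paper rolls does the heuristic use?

Sorted descending: 110, 110, 105, 100, 90, 85, 45, 40, 35, 30, 30, 15, 15.
  110 → roll 1 (new)  [load 110/150]
  110 → roll 2 (new)  [load 110/150]
  105 → roll 3 (new)  [load 105/150]
  100 → roll 4 (new)  [load 100/150]
  90 → roll 5 (new)  [load 90/150]
  85 → roll 6 (new)  [load 85/150]
  45 → roll 3  [load 150/150]
  40 → roll 1  [load 150/150]
  35 → roll 2  [load 145/150]
  30 → roll 4  [load 130/150]
  30 → roll 5  [load 120/150]
  15 → roll 4  [load 145/150]
  15 → roll 5  [load 135/150]
6 paper rolls opened.

6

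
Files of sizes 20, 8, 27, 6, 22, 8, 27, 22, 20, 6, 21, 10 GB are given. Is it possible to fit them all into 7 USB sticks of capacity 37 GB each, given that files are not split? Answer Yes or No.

A valid assignment using 7 USB sticks:
  USB stick 1: 27 + 10 = 37
  USB stick 2: 27 + 8 = 35
  USB stick 3: 22 + 8 + 6 = 36
  USB stick 4: 22 + 6 = 28
  USB stick 5: 21 = 21
  USB stick 6: 20 = 20
  USB stick 7: 20 = 20
Every load is within 37 GB, so 7 USB sticks suffice.

Yes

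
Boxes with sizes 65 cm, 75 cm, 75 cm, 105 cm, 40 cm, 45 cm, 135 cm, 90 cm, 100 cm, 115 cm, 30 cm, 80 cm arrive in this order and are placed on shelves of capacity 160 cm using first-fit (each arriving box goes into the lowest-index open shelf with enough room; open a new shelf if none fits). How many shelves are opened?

8

  65 → shelf 1 (new)  [load 65/160]
  75 → shelf 1  [load 140/160]
  75 → shelf 2 (new)  [load 75/160]
  105 → shelf 3 (new)  [load 105/160]
  40 → shelf 2  [load 115/160]
  45 → shelf 2  [load 160/160]
  135 → shelf 4 (new)  [load 135/160]
  90 → shelf 5 (new)  [load 90/160]
  100 → shelf 6 (new)  [load 100/160]
  115 → shelf 7 (new)  [load 115/160]
  30 → shelf 3  [load 135/160]
  80 → shelf 8 (new)  [load 80/160]
8 shelves opened.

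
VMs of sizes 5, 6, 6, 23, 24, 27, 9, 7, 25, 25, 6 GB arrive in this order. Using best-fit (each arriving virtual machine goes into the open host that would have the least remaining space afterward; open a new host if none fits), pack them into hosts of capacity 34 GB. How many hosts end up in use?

6

  5 → host 1 (new)  [load 5/34]
  6 → host 1  [load 11/34]
  6 → host 1  [load 17/34]
  23 → host 2 (new)  [load 23/34]
  24 → host 3 (new)  [load 24/34]
  27 → host 4 (new)  [load 27/34]
  9 → host 3  [load 33/34]
  7 → host 4  [load 34/34]
  25 → host 5 (new)  [load 25/34]
  25 → host 6 (new)  [load 25/34]
  6 → host 5  [load 31/34]
6 hosts opened.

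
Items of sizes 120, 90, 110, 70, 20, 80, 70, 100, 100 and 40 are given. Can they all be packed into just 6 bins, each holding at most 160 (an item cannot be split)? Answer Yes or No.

A valid assignment using 6 bins:
  bin 1: 120 + 40 = 160
  bin 2: 110 + 20 = 130
  bin 3: 100 = 100
  bin 4: 100 = 100
  bin 5: 90 + 70 = 160
  bin 6: 80 + 70 = 150
Every load is within 160, so 6 bins suffice.

Yes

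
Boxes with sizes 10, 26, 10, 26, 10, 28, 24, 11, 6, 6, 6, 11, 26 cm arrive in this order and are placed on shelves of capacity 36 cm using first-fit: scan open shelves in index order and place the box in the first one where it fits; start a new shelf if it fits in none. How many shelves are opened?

6

  10 → shelf 1 (new)  [load 10/36]
  26 → shelf 1  [load 36/36]
  10 → shelf 2 (new)  [load 10/36]
  26 → shelf 2  [load 36/36]
  10 → shelf 3 (new)  [load 10/36]
  28 → shelf 4 (new)  [load 28/36]
  24 → shelf 3  [load 34/36]
  11 → shelf 5 (new)  [load 11/36]
  6 → shelf 4  [load 34/36]
  6 → shelf 5  [load 17/36]
  6 → shelf 5  [load 23/36]
  11 → shelf 5  [load 34/36]
  26 → shelf 6 (new)  [load 26/36]
6 shelves opened.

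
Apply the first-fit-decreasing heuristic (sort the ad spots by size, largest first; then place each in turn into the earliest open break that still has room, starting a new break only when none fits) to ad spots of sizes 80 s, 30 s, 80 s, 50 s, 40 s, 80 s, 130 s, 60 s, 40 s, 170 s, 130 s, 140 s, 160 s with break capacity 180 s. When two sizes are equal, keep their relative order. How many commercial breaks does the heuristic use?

7

Sorted descending: 170, 160, 140, 130, 130, 80, 80, 80, 60, 50, 40, 40, 30.
  170 → break 1 (new)  [load 170/180]
  160 → break 2 (new)  [load 160/180]
  140 → break 3 (new)  [load 140/180]
  130 → break 4 (new)  [load 130/180]
  130 → break 5 (new)  [load 130/180]
  80 → break 6 (new)  [load 80/180]
  80 → break 6  [load 160/180]
  80 → break 7 (new)  [load 80/180]
  60 → break 7  [load 140/180]
  50 → break 4  [load 180/180]
  40 → break 3  [load 180/180]
  40 → break 5  [load 170/180]
  30 → break 7  [load 170/180]
7 commercial breaks opened.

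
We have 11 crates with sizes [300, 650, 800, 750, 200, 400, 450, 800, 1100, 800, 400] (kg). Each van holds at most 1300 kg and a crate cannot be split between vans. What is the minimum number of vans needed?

6

Total = 1100 + 800 + 800 + 800 + 750 + 650 + 450 + 400 + 400 + 300 + 200 = 6650 kg.
Lower bound: ⌈6650/1300⌉ = 6 vans.
A packing using 6 vans:
  van 1: 1100 + 200 = 1300
  van 2: 800 + 450 = 1250
  van 3: 800 + 400 = 1200
  van 4: 800 + 400 = 1200
  van 5: 750 + 300 = 1050
  van 6: 650 = 650
This matches the lower bound, so 6 is optimal.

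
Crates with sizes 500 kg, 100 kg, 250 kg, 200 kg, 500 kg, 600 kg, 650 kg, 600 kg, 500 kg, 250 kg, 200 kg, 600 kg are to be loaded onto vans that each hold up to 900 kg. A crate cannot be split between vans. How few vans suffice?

7

Total = 650 + 600 + 600 + 600 + 500 + 500 + 500 + 250 + 250 + 200 + 200 + 100 = 4950 kg.
Lower bound: ⌈4950/900⌉ = 6 vans.
Also, 7 crates each exceed 450 kg, and no two of those can share a van, so at least 7 vans are needed.
A packing using 7 vans:
  van 1: 650 + 250 = 900
  van 2: 600 + 250 = 850
  van 3: 600 + 200 + 100 = 900
  van 4: 600 + 200 = 800
  van 5: 500 = 500
  van 6: 500 = 500
  van 7: 500 = 500
This matches the lower bound, so 7 is optimal.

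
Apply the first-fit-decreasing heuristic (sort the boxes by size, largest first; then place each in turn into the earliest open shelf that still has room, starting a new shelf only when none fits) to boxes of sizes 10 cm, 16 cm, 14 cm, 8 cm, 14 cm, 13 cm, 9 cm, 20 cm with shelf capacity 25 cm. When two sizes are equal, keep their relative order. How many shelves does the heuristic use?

Sorted descending: 20, 16, 14, 14, 13, 10, 9, 8.
  20 → shelf 1 (new)  [load 20/25]
  16 → shelf 2 (new)  [load 16/25]
  14 → shelf 3 (new)  [load 14/25]
  14 → shelf 4 (new)  [load 14/25]
  13 → shelf 5 (new)  [load 13/25]
  10 → shelf 3  [load 24/25]
  9 → shelf 2  [load 25/25]
  8 → shelf 4  [load 22/25]
5 shelves opened.

5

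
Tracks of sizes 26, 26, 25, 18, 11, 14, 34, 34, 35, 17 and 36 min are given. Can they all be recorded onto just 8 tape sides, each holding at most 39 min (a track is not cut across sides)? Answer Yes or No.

Yes

A valid assignment using 8 tape sides:
  side 1: 36 = 36
  side 2: 35 = 35
  side 3: 34 = 34
  side 4: 34 = 34
  side 5: 26 + 11 = 37
  side 6: 26 = 26
  side 7: 25 + 14 = 39
  side 8: 18 + 17 = 35
Every load is within 39 min, so 8 tape sides suffice.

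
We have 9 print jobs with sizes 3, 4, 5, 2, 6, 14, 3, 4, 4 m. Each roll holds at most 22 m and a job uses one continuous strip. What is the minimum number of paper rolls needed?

Total = 14 + 6 + 5 + 4 + 4 + 4 + 3 + 3 + 2 = 45 m.
Lower bound: ⌈45/22⌉ = 3 paper rolls.
A packing using 3 paper rolls:
  roll 1: 14 + 6 + 2 = 22
  roll 2: 5 + 4 + 4 + 4 + 3 = 20
  roll 3: 3 = 3
This matches the lower bound, so 3 is optimal.

3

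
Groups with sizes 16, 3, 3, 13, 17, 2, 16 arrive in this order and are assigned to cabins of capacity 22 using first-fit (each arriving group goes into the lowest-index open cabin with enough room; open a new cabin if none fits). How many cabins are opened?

  16 → cabin 1 (new)  [load 16/22]
  3 → cabin 1  [load 19/22]
  3 → cabin 1  [load 22/22]
  13 → cabin 2 (new)  [load 13/22]
  17 → cabin 3 (new)  [load 17/22]
  2 → cabin 2  [load 15/22]
  16 → cabin 4 (new)  [load 16/22]
4 cabins opened.

4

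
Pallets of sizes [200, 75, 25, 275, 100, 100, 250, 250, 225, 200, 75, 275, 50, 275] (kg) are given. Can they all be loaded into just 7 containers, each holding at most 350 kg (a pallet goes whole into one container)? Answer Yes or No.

Total = 2375 kg; ⌈2375/350⌉ = 7.
8 pallets each exceed half the capacity and cannot share a container, forcing at least 8 containers.
At least 8 containers are required, but only 7 are allowed.

No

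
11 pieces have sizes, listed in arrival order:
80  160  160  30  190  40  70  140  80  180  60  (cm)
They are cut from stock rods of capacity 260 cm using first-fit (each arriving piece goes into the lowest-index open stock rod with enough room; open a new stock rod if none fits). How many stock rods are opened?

  80 → stock rod 1 (new)  [load 80/260]
  160 → stock rod 1  [load 240/260]
  160 → stock rod 2 (new)  [load 160/260]
  30 → stock rod 2  [load 190/260]
  190 → stock rod 3 (new)  [load 190/260]
  40 → stock rod 2  [load 230/260]
  70 → stock rod 3  [load 260/260]
  140 → stock rod 4 (new)  [load 140/260]
  80 → stock rod 4  [load 220/260]
  180 → stock rod 5 (new)  [load 180/260]
  60 → stock rod 5  [load 240/260]
5 stock rods opened.

5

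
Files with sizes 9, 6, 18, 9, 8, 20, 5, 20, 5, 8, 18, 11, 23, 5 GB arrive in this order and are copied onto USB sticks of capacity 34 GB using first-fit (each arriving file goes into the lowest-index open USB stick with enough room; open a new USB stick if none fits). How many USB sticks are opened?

6

  9 → USB stick 1 (new)  [load 9/34]
  6 → USB stick 1  [load 15/34]
  18 → USB stick 1  [load 33/34]
  9 → USB stick 2 (new)  [load 9/34]
  8 → USB stick 2  [load 17/34]
  20 → USB stick 3 (new)  [load 20/34]
  5 → USB stick 2  [load 22/34]
  20 → USB stick 4 (new)  [load 20/34]
  5 → USB stick 2  [load 27/34]
  8 → USB stick 3  [load 28/34]
  18 → USB stick 5 (new)  [load 18/34]
  11 → USB stick 4  [load 31/34]
  23 → USB stick 6 (new)  [load 23/34]
  5 → USB stick 2  [load 32/34]
6 USB sticks opened.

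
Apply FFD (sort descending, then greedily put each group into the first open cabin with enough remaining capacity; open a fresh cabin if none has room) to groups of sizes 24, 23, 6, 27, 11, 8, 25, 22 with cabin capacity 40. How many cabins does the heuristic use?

Sorted descending: 27, 25, 24, 23, 22, 11, 8, 6.
  27 → cabin 1 (new)  [load 27/40]
  25 → cabin 2 (new)  [load 25/40]
  24 → cabin 3 (new)  [load 24/40]
  23 → cabin 4 (new)  [load 23/40]
  22 → cabin 5 (new)  [load 22/40]
  11 → cabin 1  [load 38/40]
  8 → cabin 2  [load 33/40]
  6 → cabin 2  [load 39/40]
5 cabins opened.

5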